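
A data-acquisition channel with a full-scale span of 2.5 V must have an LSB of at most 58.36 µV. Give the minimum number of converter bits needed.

Number of steps required ≥ 2.5 V / 58.36 µV = 42837.56.
Need 2^N ≥ 42837.56; 2^15 = 32768, 2^16 = 65536.
Minimum N = 16.

16 bits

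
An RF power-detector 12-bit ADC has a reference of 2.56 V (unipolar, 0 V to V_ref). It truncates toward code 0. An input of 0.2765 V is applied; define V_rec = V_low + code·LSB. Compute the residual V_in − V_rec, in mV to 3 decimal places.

One LSB is 2.56 V / 4096 = 0.625 mV.
Scaled input = 442.4000 LSBs, so code = 442.
Reconstructed: 0.27625 V.
Error = 0.2765 − 0.27625 = 0.00025 V = 0.250 mV.

0.250 mV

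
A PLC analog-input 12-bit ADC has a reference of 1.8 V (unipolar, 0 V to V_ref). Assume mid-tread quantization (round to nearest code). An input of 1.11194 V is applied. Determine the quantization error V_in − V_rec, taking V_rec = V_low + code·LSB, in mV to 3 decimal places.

0.124 mV

One LSB is 1.8 V / 4096 = 439.45 µV.
(V_in − V_low)/LSB = (1.11194 − 0)/0.000439453 = 2530.2812 → code 2530 (round).
Reconstructed: 1.1118164 V.
Difference: 0.000123594 V → 0.124 mV.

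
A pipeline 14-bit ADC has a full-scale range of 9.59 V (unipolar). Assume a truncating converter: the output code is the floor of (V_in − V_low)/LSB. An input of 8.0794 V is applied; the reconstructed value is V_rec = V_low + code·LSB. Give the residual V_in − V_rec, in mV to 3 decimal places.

Step size: 9.59 V ÷ 2^14 = 0.585 mV.
(8.0794 − 0)/0.000585327 = 13803.2210; ⌊·⌋ gives code 13803.
Reconstructed: 8.0792706 V.
Error = 8.0794 − 8.0792706 = 0.00012937 V = 0.129 mV.

0.129 mV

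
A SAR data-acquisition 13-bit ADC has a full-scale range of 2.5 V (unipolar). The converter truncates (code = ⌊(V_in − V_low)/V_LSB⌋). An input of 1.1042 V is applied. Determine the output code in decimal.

With 8192 levels over 2.5 V, one step is 305.18 µV.
Input sits at 3618.243 steps above V_low.
Floor → code 3618.

code 3618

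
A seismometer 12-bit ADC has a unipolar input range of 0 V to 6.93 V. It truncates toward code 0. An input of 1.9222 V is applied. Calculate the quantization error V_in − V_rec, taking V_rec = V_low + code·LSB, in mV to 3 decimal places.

0.208 mV

LSB = 6.93/2^12 = 1.692 mV.
(1.9222 − 0)/0.00169189 = 1136.1228; ⌊·⌋ gives code 1136.
Reconstructed: 1.9219922 V.
Difference: 0.000207812 V → 0.208 mV.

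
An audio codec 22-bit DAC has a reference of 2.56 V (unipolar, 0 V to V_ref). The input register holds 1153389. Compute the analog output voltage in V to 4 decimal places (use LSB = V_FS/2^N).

LSB = 2.56 V / 2^22 = 0.61 µV.
V_out = 0 + 1153389 × 6.10352e-07 V = 0.703973 V.

0.7040 V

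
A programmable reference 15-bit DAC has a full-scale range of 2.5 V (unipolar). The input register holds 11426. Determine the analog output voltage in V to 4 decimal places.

0.8717 V

LSB = 2.5 V / 2^15 = 76.29 µV.
V_out = 0 + 11426 × 7.62939e-05 V = 0.871735 V.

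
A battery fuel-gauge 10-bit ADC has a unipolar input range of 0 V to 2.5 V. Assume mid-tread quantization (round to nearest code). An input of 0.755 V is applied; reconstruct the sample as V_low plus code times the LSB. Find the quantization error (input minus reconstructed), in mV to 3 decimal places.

0.605 mV

LSB = 2.5/2^10 = 2.441 mV.
Scaled input = 309.2480 LSBs, so code = 309.
Code 309 maps back to 0 + 309×0.00244141 V = 0.75439453 V.
Error = 0.755 − 0.75439453 = 0.000605469 V = 0.605 mV.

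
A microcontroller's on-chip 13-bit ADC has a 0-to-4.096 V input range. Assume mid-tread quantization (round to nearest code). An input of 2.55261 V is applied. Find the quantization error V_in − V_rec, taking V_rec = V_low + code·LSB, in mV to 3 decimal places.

0.110 mV

One LSB is 4.096 V / 8192 = 0.500 mV.
(2.55261 − 0)/0.0005 = 5105.2200; round gives code 5105.
V_rec = 0 + 5105·0.0005 = 2.5525 V.
Difference: 0.00011 V → 0.110 mV.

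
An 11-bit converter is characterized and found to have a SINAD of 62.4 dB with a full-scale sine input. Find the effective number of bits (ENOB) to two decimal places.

ENOB = (SINAD − 1.76) / 6.02 = (62.4 − 1.76)/6.02 = 10.073.

10.07 bits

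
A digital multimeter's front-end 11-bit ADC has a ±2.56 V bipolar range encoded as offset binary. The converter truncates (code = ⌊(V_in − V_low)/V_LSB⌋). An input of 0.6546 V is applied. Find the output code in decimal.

LSB = 5.12 V / 2048 = 2.500 mV.
(0.6546 − (−2.56)) / 0.0025 = 1285.840 LSBs.
So the output code is 1285.

code 1285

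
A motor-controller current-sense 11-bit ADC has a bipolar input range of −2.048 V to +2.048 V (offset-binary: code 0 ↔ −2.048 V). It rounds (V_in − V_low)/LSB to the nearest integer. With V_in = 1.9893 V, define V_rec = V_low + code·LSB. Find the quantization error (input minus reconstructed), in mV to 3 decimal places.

-0.700 mV

LSB = 4.096/2^11 = 2.000 mV.
Scaled input = 2018.6500 LSBs, so code = 2019.
Reconstructed: 1.99 V.
Difference: -0.0007 V → -0.700 mV.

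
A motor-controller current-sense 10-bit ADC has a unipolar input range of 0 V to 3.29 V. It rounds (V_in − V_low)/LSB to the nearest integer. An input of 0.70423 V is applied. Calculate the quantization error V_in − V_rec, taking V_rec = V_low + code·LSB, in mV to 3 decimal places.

One LSB is 3.29 V / 1024 = 3.213 mV.
(V_in − V_low)/LSB = (0.70423 − 0)/0.00321289 = 219.1889 → code 219 (round).
Code 219 maps back to 0 + 219×0.00321289 V = 0.70362305 V.
V_in − V_rec = 0.000606953 V = 0.607 mV.

0.607 mV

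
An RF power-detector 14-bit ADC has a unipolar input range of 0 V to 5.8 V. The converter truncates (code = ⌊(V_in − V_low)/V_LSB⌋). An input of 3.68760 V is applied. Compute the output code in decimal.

code 10416

LSB = 5.8 V / 16384 = 354.00 µV.
Input sits at 10416.834 steps above V_low.
⌊·⌋(10416.834) = 10416.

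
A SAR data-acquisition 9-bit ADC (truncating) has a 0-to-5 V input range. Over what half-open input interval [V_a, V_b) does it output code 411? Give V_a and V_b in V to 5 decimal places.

[4.01367 V, 4.02344 V)

LSB = 5/2^9 = 9.766 mV.
V_a = V_low + 411·LSB = 4.01367 V; V_b = V_low + 412·LSB = 4.02344 V.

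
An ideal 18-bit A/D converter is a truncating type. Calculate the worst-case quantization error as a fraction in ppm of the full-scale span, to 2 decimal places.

3.81 ppm

Truncating → worst-case error = 1 LSB = V_FS/2^18, so 1e+06/262144 = 3.8147 ppm of full scale.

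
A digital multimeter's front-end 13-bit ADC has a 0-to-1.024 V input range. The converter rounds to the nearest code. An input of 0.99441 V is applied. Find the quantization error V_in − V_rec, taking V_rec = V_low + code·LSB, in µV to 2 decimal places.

Step size: 1.024 V ÷ 2^13 = 125.00 µV.
Scaled input = 7955.2800 LSBs, so code = 7955.
Reconstructed: 0.994375 V.
Difference: 3.5e-05 V → 35.00 µV.

35.00 µV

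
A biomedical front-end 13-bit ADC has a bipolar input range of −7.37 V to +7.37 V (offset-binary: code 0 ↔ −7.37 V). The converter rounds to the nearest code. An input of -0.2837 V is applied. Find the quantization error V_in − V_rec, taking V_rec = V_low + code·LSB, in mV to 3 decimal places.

0.592 mV

One LSB is 14.74 V / 8192 = 1.799 mV.
Scaled input = 3938.3290 LSBs, so code = 3938.
V_rec = (−7.37) + 3938·0.00179932 = -0.28429199 V.
V_in − V_rec = 0.000591992 V = 0.592 mV.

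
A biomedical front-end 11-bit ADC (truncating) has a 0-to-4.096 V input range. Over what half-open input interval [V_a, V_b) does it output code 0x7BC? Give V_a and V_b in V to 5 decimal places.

LSB = 4.096/2^11 = 2.000 mV.
Code 0x7BC = 1980 decimal.
V_a = V_low + 1980·LSB = 3.96 V; V_b = V_low + 1981·LSB = 3.962 V.

[3.96000 V, 3.96200 V)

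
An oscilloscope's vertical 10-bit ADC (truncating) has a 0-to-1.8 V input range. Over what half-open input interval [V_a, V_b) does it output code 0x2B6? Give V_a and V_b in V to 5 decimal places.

LSB = 1.8/2^10 = 1.758 mV.
Code 0x2B6 = 694 decimal.
V_a = V_low + 694·LSB = 1.21992 V; V_b = V_low + 695·LSB = 1.22168 V.

[1.21992 V, 1.22168 V)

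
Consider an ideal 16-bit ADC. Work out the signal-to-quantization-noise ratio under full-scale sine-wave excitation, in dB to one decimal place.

SNR ≈ 6.02·N + 1.76 dB = 6.02·16 + 1.76 = 98.08 dB.

98.1 dB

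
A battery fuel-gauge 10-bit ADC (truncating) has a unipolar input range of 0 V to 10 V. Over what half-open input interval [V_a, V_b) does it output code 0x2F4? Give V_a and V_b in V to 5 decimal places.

LSB = 10/2^10 = 9.766 mV.
Code 0x2F4 = 756 decimal.
V_a = V_low + 756·LSB = 7.38281 V; V_b = V_low + 757·LSB = 7.39258 V.

[7.38281 V, 7.39258 V)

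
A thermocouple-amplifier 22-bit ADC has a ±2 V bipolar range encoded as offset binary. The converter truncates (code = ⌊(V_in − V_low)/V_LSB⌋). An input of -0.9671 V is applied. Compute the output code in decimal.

code 1083074

LSB = 4 V / 4194304 = 0.95 µV.
(-0.9671 − (−2)) / 9.53674e-07 = 1083074.150 LSBs.
⌊·⌋(1083074.150) = 1083074.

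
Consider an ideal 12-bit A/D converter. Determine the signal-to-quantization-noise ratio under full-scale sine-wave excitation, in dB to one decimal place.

74.0 dB

SNR ≈ 6.02·N + 1.76 dB = 6.02·12 + 1.76 = 74.00 dB.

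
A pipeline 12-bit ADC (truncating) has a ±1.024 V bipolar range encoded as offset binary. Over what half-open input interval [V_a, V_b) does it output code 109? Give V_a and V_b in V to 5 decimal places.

LSB = 2.048/2^12 = 0.500 mV.
V_a = V_low + 109·LSB = -0.9695 V; V_b = V_low + 110·LSB = -0.969 V.

[-0.96950 V, -0.96900 V)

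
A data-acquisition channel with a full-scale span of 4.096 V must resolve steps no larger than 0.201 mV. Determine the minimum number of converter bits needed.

Number of steps required ≥ 4.096 V / 0.201 mV = 20378.11.
Need 2^N ≥ 20378.11; 2^14 = 16384, 2^15 = 32768.
Minimum N = 15.

15 bits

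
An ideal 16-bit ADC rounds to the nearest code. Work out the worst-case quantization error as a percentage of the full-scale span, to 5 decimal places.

0.00076 %

Rounding → worst-case error = ½ LSB = V_FS/2^17, so 100/131072 = 0.000762939 % of full scale.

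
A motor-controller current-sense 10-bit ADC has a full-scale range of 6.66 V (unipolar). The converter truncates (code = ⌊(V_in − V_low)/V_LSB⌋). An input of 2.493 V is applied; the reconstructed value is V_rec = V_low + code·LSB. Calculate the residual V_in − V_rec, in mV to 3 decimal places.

2.004 mV

LSB = 6.66/2^10 = 6.504 mV.
(V_in − V_low)/LSB = (2.493 − 0)/0.00650391 = 383.3081 → code 383 (floor).
Code 383 maps back to 0 + 383×0.00650391 V = 2.4909961 V.
Error = 2.493 − 2.4909961 = 0.00200391 V = 2.004 mV.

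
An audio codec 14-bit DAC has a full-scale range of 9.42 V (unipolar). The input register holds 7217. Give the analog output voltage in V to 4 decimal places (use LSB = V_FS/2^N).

4.1494 V

LSB = 9.42 V / 2^14 = 0.575 mV.
V_out = 0 + 7217 × 0.000574951 V = 4.14942 V.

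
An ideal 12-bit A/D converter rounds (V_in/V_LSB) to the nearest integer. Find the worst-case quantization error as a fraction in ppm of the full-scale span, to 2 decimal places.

122.07 ppm

Rounding → worst-case error = ½ LSB = V_FS/2^13, so 1e+06/8192 = 122.07 ppm of full scale.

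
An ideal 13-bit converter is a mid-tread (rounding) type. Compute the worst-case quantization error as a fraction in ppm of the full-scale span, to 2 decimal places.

61.04 ppm

Rounding → worst-case error = ½ LSB = V_FS/2^14, so 1e+06/16384 = 61.0352 ppm of full scale.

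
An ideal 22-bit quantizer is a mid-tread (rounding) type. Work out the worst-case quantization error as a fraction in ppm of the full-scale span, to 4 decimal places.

0.1192 ppm

Rounding → worst-case error = ½ LSB = V_FS/2^23, so 1e+06/8388608 = 0.119209 ppm of full scale.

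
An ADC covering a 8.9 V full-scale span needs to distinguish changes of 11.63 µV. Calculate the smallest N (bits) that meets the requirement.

Number of steps required ≥ 8.9 V / 11.63 µV = 765262.25.
Need 2^N ≥ 765262.25; 2^19 = 524288, 2^20 = 1048576.
Minimum N = 20.

20 bits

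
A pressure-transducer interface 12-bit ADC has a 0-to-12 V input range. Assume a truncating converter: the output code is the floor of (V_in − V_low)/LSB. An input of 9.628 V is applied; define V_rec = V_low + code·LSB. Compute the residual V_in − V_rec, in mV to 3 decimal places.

1.047 mV

LSB = 12/2^12 = 2.930 mV.
(9.628 − 0)/0.00292969 = 3286.3573; ⌊·⌋ gives code 3286.
V_rec = 0 + 3286·0.00292969 = 9.6269531 V.
Error = 9.628 − 9.6269531 = 0.00104688 V = 1.047 mV.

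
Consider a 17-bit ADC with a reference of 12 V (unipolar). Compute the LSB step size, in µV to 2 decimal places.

Full-scale span = 12 V.
LSB = 12 / 2^17 = 12 / 131072 = 9.15527e-05 V = 91.55 µV.

91.55 µV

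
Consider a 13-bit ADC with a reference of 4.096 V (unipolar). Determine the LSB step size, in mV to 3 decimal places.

Full-scale span = 4.096 V.
LSB = 4.096 / 2^13 = 4.096 / 8192 = 0.0005 V = 0.500 mV.

0.500 mV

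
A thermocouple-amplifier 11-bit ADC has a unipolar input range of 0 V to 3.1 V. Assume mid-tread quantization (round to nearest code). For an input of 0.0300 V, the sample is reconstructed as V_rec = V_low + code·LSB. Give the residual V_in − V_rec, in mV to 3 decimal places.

-0.273 mV

One LSB is 3.1 V / 2048 = 1.514 mV.
(V_in − V_low)/LSB = (0.0300 − 0)/0.00151367 = 19.8194 → code 20 (round).
Reconstructed: 0.030273438 V.
Difference: -0.000273438 V → -0.273 mV.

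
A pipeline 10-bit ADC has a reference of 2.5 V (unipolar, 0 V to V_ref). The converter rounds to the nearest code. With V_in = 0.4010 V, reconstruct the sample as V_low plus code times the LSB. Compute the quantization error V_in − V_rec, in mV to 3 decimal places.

One LSB is 2.5 V / 1024 = 2.441 mV.
(V_in − V_low)/LSB = (0.4010 − 0)/0.00244141 = 164.2496 → code 164 (round).
Code 164 maps back to 0 + 164×0.00244141 V = 0.40039062 V.
Difference: 0.000609375 V → 0.609 mV.

0.609 mV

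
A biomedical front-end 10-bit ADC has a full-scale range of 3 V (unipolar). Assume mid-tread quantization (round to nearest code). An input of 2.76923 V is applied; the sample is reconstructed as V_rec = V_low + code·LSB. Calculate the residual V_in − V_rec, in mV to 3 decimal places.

LSB = 3/2^10 = 2.930 mV.
Scaled input = 945.2305 LSBs, so code = 945.
V_rec = 0 + 945·0.00292969 = 2.7685547 V.
Difference: 0.000675313 V → 0.675 mV.

0.675 mV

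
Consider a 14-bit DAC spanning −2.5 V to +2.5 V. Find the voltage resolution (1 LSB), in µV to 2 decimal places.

Full-scale span = 5 V.
LSB = 5 / 2^14 = 5 / 16384 = 0.000305176 V = 305.18 µV.

305.18 µV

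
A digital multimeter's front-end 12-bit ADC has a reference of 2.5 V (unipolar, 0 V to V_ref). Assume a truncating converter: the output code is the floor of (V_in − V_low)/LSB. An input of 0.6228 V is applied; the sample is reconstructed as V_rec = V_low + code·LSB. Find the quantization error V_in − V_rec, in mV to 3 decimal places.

0.241 mV

One LSB is 2.5 V / 4096 = 0.610 mV.
(V_in − V_low)/LSB = (0.6228 − 0)/0.000610352 = 1020.3955 → code 1020 (floor).
V_rec = 0 + 1020·0.000610352 = 0.62255859 V.
V_in − V_rec = 0.000241406 V = 0.241 mV.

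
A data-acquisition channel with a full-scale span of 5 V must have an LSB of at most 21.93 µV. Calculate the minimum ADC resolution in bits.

18 bits

Number of steps required ≥ 5 V / 21.93 µV = 227998.18.
Need 2^N ≥ 227998.18; 2^17 = 131072, 2^18 = 262144.
Minimum N = 18.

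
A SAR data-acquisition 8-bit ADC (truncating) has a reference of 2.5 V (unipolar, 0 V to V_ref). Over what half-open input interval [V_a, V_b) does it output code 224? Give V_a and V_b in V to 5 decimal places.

LSB = 2.5/2^8 = 9.766 mV.
V_a = V_low + 224·LSB = 2.1875 V; V_b = V_low + 225·LSB = 2.19727 V.

[2.18750 V, 2.19727 V)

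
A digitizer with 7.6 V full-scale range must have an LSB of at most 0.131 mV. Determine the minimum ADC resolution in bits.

16 bits

Number of steps required ≥ 7.6 V / 0.131 mV = 58015.27.
Need 2^N ≥ 58015.27; 2^15 = 32768, 2^16 = 65536.
Minimum N = 16.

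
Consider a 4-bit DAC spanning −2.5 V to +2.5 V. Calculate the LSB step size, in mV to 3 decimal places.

312.500 mV

Full-scale span = 5 V.
LSB = 5 / 2^4 = 5 / 16 = 0.3125 V = 312.500 mV.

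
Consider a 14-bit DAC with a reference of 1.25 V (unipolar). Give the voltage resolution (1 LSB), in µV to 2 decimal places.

76.29 µV

Full-scale span = 1.25 V.
LSB = 1.25 / 2^14 = 1.25 / 16384 = 7.62939e-05 V = 76.29 µV.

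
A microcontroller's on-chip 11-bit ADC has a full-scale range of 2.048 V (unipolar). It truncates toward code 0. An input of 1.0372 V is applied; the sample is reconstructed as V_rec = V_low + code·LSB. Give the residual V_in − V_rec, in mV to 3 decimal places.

0.200 mV

One LSB is 2.048 V / 2048 = 1.000 mV.
Scaled input = 1037.2000 LSBs, so code = 1037.
Reconstructed: 1.037 V.
Difference: 0.0002 V → 0.200 mV.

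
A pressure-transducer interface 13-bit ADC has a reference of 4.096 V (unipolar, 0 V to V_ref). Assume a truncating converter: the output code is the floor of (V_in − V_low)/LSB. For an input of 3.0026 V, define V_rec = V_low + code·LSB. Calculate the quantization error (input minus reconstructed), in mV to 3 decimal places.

LSB = 4.096/2^13 = 0.500 mV.
(3.0026 − 0)/0.0005 = 6005.2000; ⌊·⌋ gives code 6005.
Reconstructed: 3.0025 V.
V_in − V_rec = 0.0001 V = 0.100 mV.

0.100 mV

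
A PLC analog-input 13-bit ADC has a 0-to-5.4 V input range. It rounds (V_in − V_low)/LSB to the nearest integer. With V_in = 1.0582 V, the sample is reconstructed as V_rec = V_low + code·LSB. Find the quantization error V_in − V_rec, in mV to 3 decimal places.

0.217 mV

LSB = 5.4/2^13 = 0.659 mV.
(V_in − V_low)/LSB = (1.0582 − 0)/0.00065918 = 1605.3286 → code 1605 (round).
Code 1605 maps back to 0 + 1605×0.00065918 V = 1.0579834 V.
V_in − V_rec = 0.000216602 V = 0.217 mV.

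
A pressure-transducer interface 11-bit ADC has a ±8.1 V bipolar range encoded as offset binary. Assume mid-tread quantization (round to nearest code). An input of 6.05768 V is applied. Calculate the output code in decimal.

With 2048 levels over 16.2 V, one step is 7.910 mV.
(6.05768 − (−8.1)) / 0.00791016 = 1789.810 LSBs.
round(1789.810) = 1790.

code 1790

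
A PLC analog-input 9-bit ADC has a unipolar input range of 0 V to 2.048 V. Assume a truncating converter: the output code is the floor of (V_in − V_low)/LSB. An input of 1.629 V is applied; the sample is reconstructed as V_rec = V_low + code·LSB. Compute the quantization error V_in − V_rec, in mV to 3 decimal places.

1.000 mV

LSB = 2.048/2^9 = 4.000 mV.
(V_in − V_low)/LSB = (1.629 − 0)/0.004 = 407.2500 → code 407 (floor).
Code 407 maps back to 0 + 407×0.004 V = 1.628 V.
V_in − V_rec = 0.001 V = 1.000 mV.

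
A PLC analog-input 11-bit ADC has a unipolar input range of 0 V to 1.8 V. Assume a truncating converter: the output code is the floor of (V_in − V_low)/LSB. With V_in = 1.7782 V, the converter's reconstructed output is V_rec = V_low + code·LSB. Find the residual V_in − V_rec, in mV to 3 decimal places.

0.173 mV

Step size: 1.8 V ÷ 2^11 = 0.879 mV.
(1.7782 − 0)/0.000878906 = 2023.1964; ⌊·⌋ gives code 2023.
Code 2023 maps back to 0 + 2023×0.000878906 V = 1.7780273 V.
Difference: 0.000172656 V → 0.173 mV.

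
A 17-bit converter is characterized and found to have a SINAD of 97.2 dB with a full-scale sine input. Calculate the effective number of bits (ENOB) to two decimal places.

15.85 bits

ENOB = (SINAD − 1.76) / 6.02 = (97.2 − 1.76)/6.02 = 15.854.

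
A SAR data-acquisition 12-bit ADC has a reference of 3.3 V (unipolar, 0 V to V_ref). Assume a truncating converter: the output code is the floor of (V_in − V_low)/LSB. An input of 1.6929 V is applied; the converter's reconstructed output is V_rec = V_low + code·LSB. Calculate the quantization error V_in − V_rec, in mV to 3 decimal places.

0.200 mV

LSB = 3.3/2^12 = 0.806 mV.
(V_in − V_low)/LSB = (1.6929 − 0)/0.000805664 = 2101.2480 → code 2101 (floor).
Reconstructed: 1.6927002 V.
Difference: 0.000199805 V → 0.200 mV.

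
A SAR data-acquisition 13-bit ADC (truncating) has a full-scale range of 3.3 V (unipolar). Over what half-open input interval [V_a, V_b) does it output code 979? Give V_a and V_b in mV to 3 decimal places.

LSB = 3.3/2^13 = 402.83 µV.
V_a = V_low + 979·LSB = 0.394373 V; V_b = V_low + 980·LSB = 0.394775 V.

[394.373 mV, 394.775 mV)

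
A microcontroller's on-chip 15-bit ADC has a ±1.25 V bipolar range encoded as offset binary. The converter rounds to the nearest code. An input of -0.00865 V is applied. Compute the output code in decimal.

code 16271

LSB = 2.5 V / 32768 = 76.29 µV.
(-0.00865 − (−1.25)) / 7.62939e-05 = 16270.623 LSBs.
Round → code 16271.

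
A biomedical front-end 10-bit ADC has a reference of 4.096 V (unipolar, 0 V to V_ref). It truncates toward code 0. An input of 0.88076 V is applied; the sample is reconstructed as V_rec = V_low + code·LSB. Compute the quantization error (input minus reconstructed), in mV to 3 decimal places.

0.760 mV

Step size: 4.096 V ÷ 2^10 = 4.000 mV.
(V_in − V_low)/LSB = (0.88076 − 0)/0.004 = 220.1900 → code 220 (floor).
Code 220 maps back to 0 + 220×0.004 V = 0.88 V.
Error = 0.88076 − 0.88 = 0.00076 V = 0.760 mV.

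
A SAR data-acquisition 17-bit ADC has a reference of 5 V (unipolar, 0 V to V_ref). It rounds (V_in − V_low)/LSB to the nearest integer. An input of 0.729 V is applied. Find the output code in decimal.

code 19110

Full-scale span = 5 V; LSB = 5/2^17 = 38.15 µV.
Input sits at 19110.298 steps above V_low.
So the output code is 19110.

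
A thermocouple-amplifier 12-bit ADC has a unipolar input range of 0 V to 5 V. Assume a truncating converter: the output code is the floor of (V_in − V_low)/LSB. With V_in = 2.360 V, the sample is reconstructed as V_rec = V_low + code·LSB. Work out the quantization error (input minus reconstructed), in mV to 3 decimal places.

0.381 mV

One LSB is 5 V / 4096 = 1.221 mV.
(V_in − V_low)/LSB = (2.360 − 0)/0.0012207 = 1933.3120 → code 1933 (floor).
Code 1933 maps back to 0 + 1933×0.0012207 V = 2.3596191 V.
Error = 2.360 − 2.3596191 = 0.000380859 V = 0.381 mV.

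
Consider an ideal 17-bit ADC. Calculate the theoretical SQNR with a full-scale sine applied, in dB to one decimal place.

104.1 dB

SNR ≈ 6.02·N + 1.76 dB = 6.02·17 + 1.76 = 104.10 dB.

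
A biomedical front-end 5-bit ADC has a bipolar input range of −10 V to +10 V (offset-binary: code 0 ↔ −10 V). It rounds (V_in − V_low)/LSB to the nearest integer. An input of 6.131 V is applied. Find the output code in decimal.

code 26

LSB = 20 V / 32 = 0.6250 V.
Input sits at 25.810 steps above V_low.
Round → code 26.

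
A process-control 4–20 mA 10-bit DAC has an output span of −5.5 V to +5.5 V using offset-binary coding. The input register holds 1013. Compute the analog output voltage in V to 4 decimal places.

5.3818 V

LSB = 11 V / 2^10 = 10.742 mV.
V_out = (−5.5) + 1013 × 0.0107422 V = 5.38184 V.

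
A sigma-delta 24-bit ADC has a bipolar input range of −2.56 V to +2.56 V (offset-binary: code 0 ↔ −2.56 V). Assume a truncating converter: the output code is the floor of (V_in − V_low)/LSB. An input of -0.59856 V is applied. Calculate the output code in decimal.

code 6427246

With 16777216 levels over 5.12 V, one step is 0.31 µV.
(-0.59856 − (−2.56)) / 3.05176e-07 = 6427246.592 LSBs.
⌊·⌋(6427246.592) = 6427246.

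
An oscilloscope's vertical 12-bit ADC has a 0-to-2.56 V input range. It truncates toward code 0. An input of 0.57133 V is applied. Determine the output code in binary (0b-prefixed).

With 4096 levels over 2.56 V, one step is 0.625 mV.
Input sits at 914.128 steps above V_low.
⌊·⌋(914.128) = 914.
In binary (0b-prefixed): 0b1110010010.

code 0b1110010010 (decimal 914)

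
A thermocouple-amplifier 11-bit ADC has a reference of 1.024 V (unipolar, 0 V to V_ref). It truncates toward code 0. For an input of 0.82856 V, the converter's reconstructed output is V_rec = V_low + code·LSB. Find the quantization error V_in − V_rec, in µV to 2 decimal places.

60.00 µV

One LSB is 1.024 V / 2048 = 0.500 mV.
(V_in − V_low)/LSB = (0.82856 − 0)/0.0005 = 1657.1200 → code 1657 (floor).
Code 1657 maps back to 0 + 1657×0.0005 V = 0.8285 V.
Difference: 6e-05 V → 60.00 µV.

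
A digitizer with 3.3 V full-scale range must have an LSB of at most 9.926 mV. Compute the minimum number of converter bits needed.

Number of steps required ≥ 3.3 V / 9.926 mV = 332.46.
Need 2^N ≥ 332.46; 2^8 = 256, 2^9 = 512.
Minimum N = 9.

9 bits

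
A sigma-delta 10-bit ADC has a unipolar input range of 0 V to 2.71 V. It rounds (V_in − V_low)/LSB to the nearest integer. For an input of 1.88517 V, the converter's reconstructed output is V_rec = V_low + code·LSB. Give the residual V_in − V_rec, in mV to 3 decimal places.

Step size: 2.71 V ÷ 2^10 = 2.646 mV.
Scaled input = 712.3299 LSBs, so code = 712.
V_rec = 0 + 712·0.00264648 = 1.8842969 V.
Difference: 0.000873125 V → 0.873 mV.

0.873 mV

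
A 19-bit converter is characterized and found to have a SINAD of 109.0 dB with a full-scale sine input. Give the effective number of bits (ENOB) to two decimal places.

ENOB = (SINAD − 1.76) / 6.02 = (109.0 − 1.76)/6.02 = 17.814.

17.81 bits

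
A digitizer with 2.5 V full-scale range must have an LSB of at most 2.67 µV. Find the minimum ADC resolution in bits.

Number of steps required ≥ 2.5 V / 2.67 µV = 936329.59.
Need 2^N ≥ 936329.59; 2^19 = 524288, 2^20 = 1048576.
Minimum N = 20.

20 bits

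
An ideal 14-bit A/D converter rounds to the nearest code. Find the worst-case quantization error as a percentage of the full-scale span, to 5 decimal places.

0.00305 %

Rounding → worst-case error = ½ LSB = V_FS/2^15, so 100/32768 = 0.00305176 % of full scale.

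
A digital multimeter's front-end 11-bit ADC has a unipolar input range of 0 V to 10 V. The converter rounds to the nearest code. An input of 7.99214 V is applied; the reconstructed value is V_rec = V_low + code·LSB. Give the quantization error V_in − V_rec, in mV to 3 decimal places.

Step size: 10 V ÷ 2^11 = 4.883 mV.
(V_in − V_low)/LSB = (7.99214 − 0)/0.00488281 = 1636.7903 → code 1637 (round).
Code 1637 maps back to 0 + 1637×0.00488281 V = 7.9931641 V.
Difference: -0.00102406 V → -1.024 mV.

-1.024 mV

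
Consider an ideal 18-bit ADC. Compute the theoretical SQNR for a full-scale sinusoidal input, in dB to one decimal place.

110.1 dB

SNR ≈ 6.02·N + 1.76 dB = 6.02·18 + 1.76 = 110.12 dB.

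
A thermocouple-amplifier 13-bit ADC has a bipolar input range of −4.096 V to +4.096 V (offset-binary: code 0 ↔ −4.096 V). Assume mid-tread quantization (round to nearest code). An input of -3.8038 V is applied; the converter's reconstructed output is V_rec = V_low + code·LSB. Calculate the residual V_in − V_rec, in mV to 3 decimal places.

0.200 mV

Step size: 8.192 V ÷ 2^13 = 1.000 mV.
Scaled input = 292.2000 LSBs, so code = 292.
V_rec = (−4.096) + 292·0.001 = -3.804 V.
Error = -3.8038 − (−3.804) = 0.0002 V = 0.200 mV.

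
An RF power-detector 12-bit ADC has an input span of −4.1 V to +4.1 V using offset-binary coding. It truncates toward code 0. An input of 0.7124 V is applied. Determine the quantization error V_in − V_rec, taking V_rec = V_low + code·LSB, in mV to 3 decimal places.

LSB = 8.2/2^12 = 2.002 mV.
Scaled input = 2403.8525 LSBs, so code = 2403.
V_rec = (−4.1) + 2403·0.00200195 = 0.71069336 V.
V_in − V_rec = 0.00170664 V = 1.707 mV.

1.707 mV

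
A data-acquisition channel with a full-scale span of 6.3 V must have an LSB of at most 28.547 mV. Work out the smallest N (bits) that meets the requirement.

8 bits

Number of steps required ≥ 6.3 V / 28.547 mV = 220.69.
Need 2^N ≥ 220.69; 2^7 = 128, 2^8 = 256.
Minimum N = 8.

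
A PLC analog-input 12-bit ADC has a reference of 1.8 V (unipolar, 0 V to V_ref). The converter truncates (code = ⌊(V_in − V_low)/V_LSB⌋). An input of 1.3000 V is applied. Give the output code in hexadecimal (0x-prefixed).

With 4096 levels over 1.8 V, one step is 439.45 µV.
(V_in − V_low)/LSB = (1.3000 − 0) / 0.000439453 = 2958.222.
⌊·⌋(2958.222) = 2958.
In hexadecimal (0x-prefixed): 0xB8E.

code 0xB8E (decimal 2958)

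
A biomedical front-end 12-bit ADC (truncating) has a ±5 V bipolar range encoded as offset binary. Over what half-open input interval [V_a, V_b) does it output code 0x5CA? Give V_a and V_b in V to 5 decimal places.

[-1.38184 V, -1.37939 V)

LSB = 10/2^12 = 2.441 mV.
Code 0x5CA = 1482 decimal.
V_a = V_low + 1482·LSB = -1.38184 V; V_b = V_low + 1483·LSB = -1.37939 V.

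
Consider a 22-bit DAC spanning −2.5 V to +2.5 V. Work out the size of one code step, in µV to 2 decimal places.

Full-scale span = 5 V.
LSB = 5 / 2^22 = 5 / 4194304 = 1.19209e-06 V = 1.19 µV.

1.19 µV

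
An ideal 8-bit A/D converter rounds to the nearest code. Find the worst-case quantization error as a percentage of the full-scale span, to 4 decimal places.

Rounding → worst-case error = ½ LSB = V_FS/2^9, so 100/512 = 0.195312 % of full scale.

0.1953 %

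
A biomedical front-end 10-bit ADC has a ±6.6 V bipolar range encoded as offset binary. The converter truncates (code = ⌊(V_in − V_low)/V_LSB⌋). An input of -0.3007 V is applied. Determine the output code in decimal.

code 488

LSB = 13.2 V / 1024 = 12.891 mV.
(V_in − V_low)/LSB = (-0.3007 − (−6.6)) / 0.0128906 = 488.673.
So the output code is 488.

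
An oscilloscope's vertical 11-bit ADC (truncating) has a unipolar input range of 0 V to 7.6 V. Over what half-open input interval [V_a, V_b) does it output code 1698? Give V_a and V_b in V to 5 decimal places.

[6.30117 V, 6.30488 V)

LSB = 7.6/2^11 = 3.711 mV.
V_a = V_low + 1698·LSB = 6.30117 V; V_b = V_low + 1699·LSB = 6.30488 V.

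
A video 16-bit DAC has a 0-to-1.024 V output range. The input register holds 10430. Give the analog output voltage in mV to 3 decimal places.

162.969 mV

LSB = 1.024 V / 2^16 = 15.62 µV.
V_out = 0 + 10430 × 1.5625e-05 V = 0.162969 V.
= 162.969 mV.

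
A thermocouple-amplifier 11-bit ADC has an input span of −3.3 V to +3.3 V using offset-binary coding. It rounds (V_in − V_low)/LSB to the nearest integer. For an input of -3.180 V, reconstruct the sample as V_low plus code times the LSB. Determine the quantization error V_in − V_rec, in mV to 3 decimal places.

0.762 mV

Step size: 6.6 V ÷ 2^11 = 3.223 mV.
(-3.180 − (−3.3))/0.00322266 = 37.2364; round gives code 37.
Reconstructed: -3.1807617 V.
Difference: 0.000761719 V → 0.762 mV.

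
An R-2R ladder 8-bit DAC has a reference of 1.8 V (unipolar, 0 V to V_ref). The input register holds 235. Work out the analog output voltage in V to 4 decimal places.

LSB = 1.8 V / 2^8 = 7.031 mV.
V_out = 0 + 235 × 0.00703125 V = 1.65234 V.

1.6523 V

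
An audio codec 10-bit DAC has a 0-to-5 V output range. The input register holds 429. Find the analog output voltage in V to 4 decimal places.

2.0947 V

LSB = 5 V / 2^10 = 4.883 mV.
V_out = 0 + 429 × 0.00488281 V = 2.09473 V.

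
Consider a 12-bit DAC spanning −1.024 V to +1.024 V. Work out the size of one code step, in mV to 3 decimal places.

0.500 mV

Full-scale span = 2.048 V.
LSB = 2.048 / 2^12 = 2.048 / 4096 = 0.0005 V = 0.500 mV.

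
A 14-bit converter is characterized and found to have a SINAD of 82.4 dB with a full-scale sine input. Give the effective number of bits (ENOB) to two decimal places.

ENOB = (SINAD − 1.76) / 6.02 = (82.4 − 1.76)/6.02 = 13.395.

13.40 bits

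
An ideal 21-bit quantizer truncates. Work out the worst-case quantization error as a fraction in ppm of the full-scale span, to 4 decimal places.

Truncating → worst-case error = 1 LSB = V_FS/2^21, so 1e+06/2097152 = 0.476837 ppm of full scale.

0.4768 ppm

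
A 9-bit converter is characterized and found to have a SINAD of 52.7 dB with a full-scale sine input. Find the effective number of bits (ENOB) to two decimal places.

8.46 bits

ENOB = (SINAD − 1.76) / 6.02 = (52.7 − 1.76)/6.02 = 8.462.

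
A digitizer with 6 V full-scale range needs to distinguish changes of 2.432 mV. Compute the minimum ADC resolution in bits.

12 bits

Number of steps required ≥ 6 V / 2.432 mV = 2467.11.
Need 2^N ≥ 2467.11; 2^11 = 2048, 2^12 = 4096.
Minimum N = 12.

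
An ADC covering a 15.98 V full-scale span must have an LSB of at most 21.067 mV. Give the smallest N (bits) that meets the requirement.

10 bits

Number of steps required ≥ 15.98 V / 21.067 mV = 758.53.
Need 2^N ≥ 758.53; 2^9 = 512, 2^10 = 1024.
Minimum N = 10.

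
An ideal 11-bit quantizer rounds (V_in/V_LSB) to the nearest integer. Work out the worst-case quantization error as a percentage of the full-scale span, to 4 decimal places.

0.0244 %

Rounding → worst-case error = ½ LSB = V_FS/2^12, so 100/4096 = 0.0244141 % of full scale.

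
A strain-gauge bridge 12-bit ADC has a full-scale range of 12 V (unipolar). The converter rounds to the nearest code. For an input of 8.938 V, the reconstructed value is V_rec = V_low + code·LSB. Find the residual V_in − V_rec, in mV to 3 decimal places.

-0.477 mV

LSB = 12/2^12 = 2.930 mV.
Scaled input = 3050.8373 LSBs, so code = 3051.
Code 3051 maps back to 0 + 3051×0.00292969 V = 8.9384766 V.
Error = 8.938 − 8.9384766 = -0.000476562 V = -0.477 mV.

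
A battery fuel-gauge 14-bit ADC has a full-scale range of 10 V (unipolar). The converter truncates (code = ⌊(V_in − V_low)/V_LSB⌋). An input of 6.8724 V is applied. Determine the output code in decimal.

code 11259

Full-scale span = 10 V; LSB = 10/2^14 = 0.610 mV.
(6.8724 − 0) / 0.000610352 = 11259.740 LSBs.
So the output code is 11259.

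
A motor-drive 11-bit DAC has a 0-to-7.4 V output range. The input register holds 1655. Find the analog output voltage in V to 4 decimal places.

5.9800 V

LSB = 7.4 V / 2^11 = 3.613 mV.
V_out = 0 + 1655 × 0.00361328 V = 5.97998 V.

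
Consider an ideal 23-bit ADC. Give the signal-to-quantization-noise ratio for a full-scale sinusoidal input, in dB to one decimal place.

SNR ≈ 6.02·N + 1.76 dB = 6.02·23 + 1.76 = 140.22 dB.

140.2 dB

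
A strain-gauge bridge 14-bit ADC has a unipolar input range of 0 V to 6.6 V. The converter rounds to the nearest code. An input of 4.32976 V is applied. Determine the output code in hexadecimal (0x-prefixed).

LSB = 6.6 V / 16384 = 402.83 µV.
(4.32976 − 0) / 0.000402832 = 10748.301 LSBs.
Round → code 10748.
In hexadecimal (0x-prefixed): 0x29FC.

code 0x29FC (decimal 10748)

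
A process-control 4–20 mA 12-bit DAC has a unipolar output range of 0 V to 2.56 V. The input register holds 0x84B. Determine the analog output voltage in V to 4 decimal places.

LSB = 2.56 V / 2^12 = 0.625 mV.
Code 0x84B = 2123 decimal.
V_out = 0 + 2123 × 0.000625 V = 1.32688 V.

1.3269 V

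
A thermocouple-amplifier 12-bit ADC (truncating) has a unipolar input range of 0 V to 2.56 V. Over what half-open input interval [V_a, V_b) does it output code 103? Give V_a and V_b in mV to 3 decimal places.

LSB = 2.56/2^12 = 0.625 mV.
V_a = V_low + 103·LSB = 0.064375 V; V_b = V_low + 104·LSB = 0.065 V.

[64.375 mV, 65.000 mV)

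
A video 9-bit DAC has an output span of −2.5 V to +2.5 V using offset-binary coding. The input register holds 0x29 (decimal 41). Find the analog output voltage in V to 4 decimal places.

LSB = 5 V / 2^9 = 9.766 mV.
Code 0x29 = 41 decimal.
V_out = (−2.5) + 41 × 0.00976562 V = -2.09961 V.

-2.0996 V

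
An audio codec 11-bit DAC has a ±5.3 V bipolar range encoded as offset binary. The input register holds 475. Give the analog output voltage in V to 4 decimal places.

-2.8415 V

LSB = 10.6 V / 2^11 = 5.176 mV.
V_out = (−5.3) + 475 × 0.00517578 V = -2.8415 V.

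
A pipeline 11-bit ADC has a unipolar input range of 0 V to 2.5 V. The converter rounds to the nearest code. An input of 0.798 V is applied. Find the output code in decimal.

With 2048 levels over 2.5 V, one step is 1.221 mV.
(V_in − V_low)/LSB = (0.798 − 0) / 0.0012207 = 653.722.
Round → code 654.

code 654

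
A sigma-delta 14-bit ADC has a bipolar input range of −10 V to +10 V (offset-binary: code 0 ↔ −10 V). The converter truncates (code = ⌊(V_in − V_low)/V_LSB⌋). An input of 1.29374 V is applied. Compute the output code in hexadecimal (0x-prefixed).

With 16384 levels over 20 V, one step is 1.221 mV.
(V_in − V_low)/LSB = (1.29374 − (−10)) / 0.0012207 = 9251.832.
Floor → code 9251.
In hexadecimal (0x-prefixed): 0x2423.

code 0x2423 (decimal 9251)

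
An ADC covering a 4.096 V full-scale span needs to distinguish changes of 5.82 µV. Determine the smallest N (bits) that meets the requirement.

20 bits

Number of steps required ≥ 4.096 V / 5.82 µV = 703780.07.
Need 2^N ≥ 703780.07; 2^19 = 524288, 2^20 = 1048576.
Minimum N = 20.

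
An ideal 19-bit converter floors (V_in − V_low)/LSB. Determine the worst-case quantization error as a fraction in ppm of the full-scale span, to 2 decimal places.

Truncating → worst-case error = 1 LSB = V_FS/2^19, so 1e+06/524288 = 1.90735 ppm of full scale.

1.91 ppm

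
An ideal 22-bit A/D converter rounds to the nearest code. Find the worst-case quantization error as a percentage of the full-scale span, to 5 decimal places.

0.00001 %

Rounding → worst-case error = ½ LSB = V_FS/2^23, so 100/8388608 = 1.19209e-05 % of full scale.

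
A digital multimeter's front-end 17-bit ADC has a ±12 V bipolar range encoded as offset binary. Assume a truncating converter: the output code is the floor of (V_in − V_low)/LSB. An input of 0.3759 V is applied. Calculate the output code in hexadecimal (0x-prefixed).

LSB = 24 V / 131072 = 183.11 µV.
(V_in − V_low)/LSB = (0.3759 − (−12)) / 0.000183105 = 67588.915.
Floor → code 67588.
In hexadecimal (0x-prefixed): 0x10804.

code 0x10804 (decimal 67588)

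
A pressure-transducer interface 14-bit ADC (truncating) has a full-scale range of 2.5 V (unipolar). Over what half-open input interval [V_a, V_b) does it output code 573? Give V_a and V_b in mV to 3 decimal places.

LSB = 2.5/2^14 = 152.59 µV.
V_a = V_low + 573·LSB = 0.0874329 V; V_b = V_low + 574·LSB = 0.0875854 V.

[87.433 mV, 87.585 mV)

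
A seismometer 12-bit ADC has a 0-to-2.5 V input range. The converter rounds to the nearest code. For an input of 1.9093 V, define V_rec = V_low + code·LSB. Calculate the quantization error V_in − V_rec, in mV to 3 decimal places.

LSB = 2.5/2^12 = 0.610 mV.
(1.9093 − 0)/0.000610352 = 3128.1971; round gives code 3128.
V_rec = 0 + 3128·0.000610352 = 1.9091797 V.
Error = 1.9093 − 1.9091797 = 0.000120313 V = 0.120 mV.

0.120 mV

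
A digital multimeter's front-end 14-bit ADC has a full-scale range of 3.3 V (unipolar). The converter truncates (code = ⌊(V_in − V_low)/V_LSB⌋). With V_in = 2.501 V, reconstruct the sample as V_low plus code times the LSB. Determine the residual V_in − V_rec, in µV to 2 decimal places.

17.33 µV

One LSB is 3.3 V / 16384 = 201.42 µV.
Scaled input = 12417.0861 LSBs, so code = 12417.
Reconstructed: 2.5009827 V.
Difference: 1.7334e-05 V → 17.33 µV.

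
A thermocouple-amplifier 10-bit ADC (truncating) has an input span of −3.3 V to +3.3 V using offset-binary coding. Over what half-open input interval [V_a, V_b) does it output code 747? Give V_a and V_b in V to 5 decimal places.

[1.51465 V, 1.52109 V)

LSB = 6.6/2^10 = 6.445 mV.
V_a = V_low + 747·LSB = 1.51465 V; V_b = V_low + 748·LSB = 1.52109 V.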